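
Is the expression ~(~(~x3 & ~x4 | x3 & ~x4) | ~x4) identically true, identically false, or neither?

identically false

~(~(~x3 & ~x4 | x3 & ~x4) | ~x4)
= ~(~~x4 | ~x4)   — distribution
= ~x4 & x4   — De Morgan
= 0   — complement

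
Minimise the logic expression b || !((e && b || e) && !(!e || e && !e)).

b || !e

b || !((e && b || e) && !(!e || e && !e))
= b || !((e && b || e) && !!e)   (complement / identity)
= b || !(e && !!e)   (absorption)
= b || !(e && e)   (double negation)
= b || !e   (idempotence)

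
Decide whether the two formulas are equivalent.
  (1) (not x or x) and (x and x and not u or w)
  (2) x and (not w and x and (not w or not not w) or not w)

E1: (not x or x) and (x and x and not u or w)
    = (not x or x) and (x and not u or w)
    = x and not u or w
E2: x and (not w and x and (not w or not not w) or not w)
    = x and (not w and x and (not w or w) or not w)
    = x and (not w and x or not w)
    = x and not w
These differ: at u=1, w=1, x=1, E1 = 1 but E2 = 0.

No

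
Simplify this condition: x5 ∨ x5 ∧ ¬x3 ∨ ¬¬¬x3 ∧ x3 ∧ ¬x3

x5

x5 ∨ x5 ∧ ¬x3 ∨ ¬¬¬x3 ∧ x3 ∧ ¬x3
= x5 ∨ x5 ∧ ¬x3 ∨ ¬x3 ∧ x3 ∧ ¬x3   [double negation]
= x5 ∨ (x5 ∨ x3 ∧ ¬x3) ∧ ¬x3   [distribution]
= x5 ∨ x5 ∧ ¬x3   [complement / identity]
= x5   [absorption]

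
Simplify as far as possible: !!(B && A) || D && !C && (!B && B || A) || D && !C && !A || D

!!(B && A) || D && !C && (!B && B || A) || D && !C && !A || D
= !!(B && A) || D && !C && A || D && !C && !A || D   [complement / identity]
= B && A || D && !C && A || D && !C && !A || D   [double negation]
= B && A || D && !C || D   [distribution]
= B && A || D   [absorption]

B && A || D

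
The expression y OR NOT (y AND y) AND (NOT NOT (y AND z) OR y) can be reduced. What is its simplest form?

y OR NOT (y AND y) AND (NOT NOT (y AND z) OR y)
= y OR NOT (y AND y) AND (y AND z OR y)   [double negation]
= y OR NOT y AND (y AND z OR y)   [idempotence]
= y OR NOT y AND y   [absorption]
= y   [complement / identity]

y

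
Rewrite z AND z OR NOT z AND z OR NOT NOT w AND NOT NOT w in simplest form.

z AND z OR NOT z AND z OR NOT NOT w AND NOT NOT w
= z OR NOT NOT w AND NOT NOT w   — distribution
= z OR NOT NOT w   — idempotence
= z OR w   — double negation

z OR w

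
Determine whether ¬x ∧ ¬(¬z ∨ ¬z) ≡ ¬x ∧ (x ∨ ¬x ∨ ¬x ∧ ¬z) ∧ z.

Yes

E1: ¬x ∧ ¬(¬z ∨ ¬z)
    = ¬x ∧ ¬¬z   [idempotence]
    = ¬x ∧ z   [double negation]
E2: ¬x ∧ (x ∨ ¬x ∨ ¬x ∧ ¬z) ∧ z
    = ¬x ∧ (x ∨ ¬x) ∧ z   [absorption]
    = ¬x ∧ z   [complement / identity]
Both reduce to ¬x ∧ z, so they are equivalent.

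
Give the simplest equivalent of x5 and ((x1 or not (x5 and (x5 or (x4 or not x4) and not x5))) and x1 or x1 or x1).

x5 and x1

x5 and ((x1 or not (x5 and (x5 or (x4 or not x4) and not x5))) and x1 or x1 or x1)
= x5 and ((x1 or not (x5 and (x5 or not x5))) and x1 or x1 or x1)   [complement / identity]
= x5 and ((x1 or not x5) and x1 or x1 or x1)   [complement / identity]
= x5 and ((x1 or not x5) and x1 or x1)   [idempotence]
= x5 and (x1 or x1)   [absorption]
= x5 and x1   [idempotence]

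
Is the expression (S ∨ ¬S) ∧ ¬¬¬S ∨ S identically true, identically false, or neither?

identically true

(S ∨ ¬S) ∧ ¬¬¬S ∨ S
= ¬¬¬S ∨ S
= ¬S ∨ S
= True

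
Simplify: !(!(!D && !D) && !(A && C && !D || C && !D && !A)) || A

!D || A

!(!(!D && !D) && !(A && C && !D || C && !D && !A)) || A
= !(!(!D && !D) && !(C && !D)) || A   [distribution]
= !D && !D || C && !D || A   [De Morgan]
= (!D || C) && !D || A   [distribution]
= !D || A   [absorption]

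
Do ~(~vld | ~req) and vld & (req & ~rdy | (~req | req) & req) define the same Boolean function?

E1: ~(~vld | ~req)
    = vld & req
E2: vld & (req & ~rdy | (~req | req) & req)
    = vld & (req & ~rdy | req)
    = vld & req
Both reduce to vld & req, so they are equivalent.

Yes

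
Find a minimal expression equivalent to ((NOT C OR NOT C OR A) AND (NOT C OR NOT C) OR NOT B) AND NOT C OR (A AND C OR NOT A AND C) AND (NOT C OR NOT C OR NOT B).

((NOT C OR NOT C OR A) AND (NOT C OR NOT C) OR NOT B) AND NOT C OR (A AND C OR NOT A AND C) AND (NOT C OR NOT C OR NOT B)
= ((NOT C OR NOT C OR A) AND (NOT C OR NOT C) OR NOT B) AND NOT C OR C AND (NOT C OR NOT C OR NOT B)   (distribution)
= (NOT C OR NOT C OR NOT B) AND NOT C OR C AND (NOT C OR NOT C OR NOT B)   (absorption)
= NOT C OR NOT C OR NOT B   (distribution)
= NOT C OR NOT B   (idempotence)

NOT C OR NOT B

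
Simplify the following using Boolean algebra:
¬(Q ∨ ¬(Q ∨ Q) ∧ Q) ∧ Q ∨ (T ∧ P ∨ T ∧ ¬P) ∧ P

T ∧ P

¬(Q ∨ ¬(Q ∨ Q) ∧ Q) ∧ Q ∨ (T ∧ P ∨ T ∧ ¬P) ∧ P
= ¬(Q ∨ ¬(Q ∨ Q) ∧ Q) ∧ Q ∨ T ∧ P
= ¬(Q ∨ ¬Q ∧ Q) ∧ Q ∨ T ∧ P
= ¬Q ∧ Q ∨ T ∧ P
= T ∧ P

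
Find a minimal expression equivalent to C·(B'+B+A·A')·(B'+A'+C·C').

C·(B'+A')

C·(B'+B+A·A')·(B'+A'+C·C')
= C·(B'+B+A·A')·(B'+A')
= C·(B'+B)·(B'+A')
= C·(B'+A')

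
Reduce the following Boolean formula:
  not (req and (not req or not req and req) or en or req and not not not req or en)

not (req and (not req or not req and req) or en or req and not not not req or en)
= not (req and not req or en or req and not not not req or en)
= not (req and not req or en or req and not req or en)
= not (req and not req or en)
= not en

not en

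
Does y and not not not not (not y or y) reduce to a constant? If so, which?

y and not not not not (not y or y)
= y and not not (not y or y)   [double negation]
= y and (not y or y)   [double negation]
= y   [complement / identity]
This depends on y, so it is not a constant.

no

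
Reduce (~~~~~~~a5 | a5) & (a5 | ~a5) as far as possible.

(~~~~~~~a5 | a5) & (a5 | ~a5)
= ~~~~~~~a5 | a5
= ~~~~~a5 | a5
= ~~~a5 | a5
= ~a5 | a5
= 1

1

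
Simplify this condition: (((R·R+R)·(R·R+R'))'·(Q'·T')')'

(((R·R+R)·(R·R+R'))'·(Q'·T')')'
= (R·R+R)·(R·R+R')+Q'·T'   (De Morgan)
= R·R+R·R'+Q'·T'   (distribution)
= R+Q'·T'   (distribution)

R+Q'·T'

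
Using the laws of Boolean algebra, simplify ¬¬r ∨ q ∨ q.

r ∨ q

¬¬r ∨ q ∨ q
= ¬¬r ∨ q   [idempotence]
= r ∨ q   [double negation]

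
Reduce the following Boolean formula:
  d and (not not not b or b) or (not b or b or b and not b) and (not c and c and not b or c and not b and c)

d or c and not b

d and (not not not b or b) or (not b or b or b and not b) and (not c and c and not b or c and not b and c)
= d and (not b or b) or (not b or b or b and not b) and (not c and c and not b or c and not b and c)   [double negation]
= d and (not b or b) or (not b or b) and (not c and c and not b or c and not b and c)   [complement / identity]
= (not b or b) and (d or not c and c and not b or c and not b and c)   [distribution]
= (not b or b) and (d or c and not b)   [distribution]
= d or c and not b   [complement / identity]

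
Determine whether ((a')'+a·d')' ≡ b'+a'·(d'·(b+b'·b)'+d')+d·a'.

E1: ((a')'+a·d')'
    = (a+a·d')'   — double negation
    = a'   — absorption
E2: b'+a'·(d'·(b+b'·b)'+d')+d·a'
    = b'+a'·(d'·b'+d')+d·a'   — complement / identity
    = b'+a'·d'+d·a'   — absorption
    = b'+a'   — distribution
These differ: at a=1, b=0, d=0, E1 = 0 but E2 = 1.

No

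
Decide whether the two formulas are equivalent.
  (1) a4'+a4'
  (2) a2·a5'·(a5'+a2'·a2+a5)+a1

No

E1: a4'+a4'
    = a4'   [idempotence]
E2: a2·a5'·(a5'+a2'·a2+a5)+a1
    = a2·a5'·(a5'+a5)+a1   [complement / identity]
    = a2·a5'+a1   [complement / identity]
These differ: at a1=0, a2=0, a4=0, a5=1, E1 = 1 but E2 = 0.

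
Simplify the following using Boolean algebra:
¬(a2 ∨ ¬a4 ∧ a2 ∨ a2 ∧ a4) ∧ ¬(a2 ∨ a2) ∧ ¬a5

¬a2 ∧ ¬a5

¬(a2 ∨ ¬a4 ∧ a2 ∨ a2 ∧ a4) ∧ ¬(a2 ∨ a2) ∧ ¬a5
= ¬(a2 ∨ a2) ∧ ¬(a2 ∨ a2) ∧ ¬a5   [distribution]
= ¬(a2 ∨ a2) ∧ ¬a5   [idempotence]
= ¬a2 ∧ ¬a5   [idempotence]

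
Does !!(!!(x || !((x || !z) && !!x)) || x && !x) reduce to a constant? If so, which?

yes, True

!!(!!(x || !((x || !z) && !!x)) || x && !x)
= !!(x || !((x || !z) && !!x) || x && !x)   [double negation]
= !!(x || !((x || !z) && x) || x && !x)   [double negation]
= !!(x || !((x || !z) && x))   [complement / identity]
= x || !((x || !z) && x)   [double negation]
= x || !x   [absorption]
= true   [complement]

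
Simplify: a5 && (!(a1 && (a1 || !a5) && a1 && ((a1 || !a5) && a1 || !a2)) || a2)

a5 && (!a1 || a2)

a5 && (!(a1 && (a1 || !a5) && a1 && ((a1 || !a5) && a1 || !a2)) || a2)
= a5 && (!(a1 && (a1 || !a5) && a1) || a2)   (absorption)
= a5 && (!(a1 && a1) || a2)   (absorption)
= a5 && (!a1 || a2)   (idempotence)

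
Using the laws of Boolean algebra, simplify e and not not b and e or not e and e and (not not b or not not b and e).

e and not not b and e or not e and e and (not not b or not not b and e)
= e and not not b and e or not e and e and not not b
= e and not not b
= e and b

e and b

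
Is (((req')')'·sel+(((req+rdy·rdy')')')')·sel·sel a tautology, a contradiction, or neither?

neither

(((req')')'·sel+(((req+rdy·rdy')')')')·sel·sel
= (((req')')'·sel+(((req+rdy·rdy')')')')·sel   — idempotence
= (((req')')'·sel+((req')')')·sel   — complement / identity
= ((req')')'·sel   — absorption
= req'·sel   — double negation
This depends on req, sel, so it is not a constant.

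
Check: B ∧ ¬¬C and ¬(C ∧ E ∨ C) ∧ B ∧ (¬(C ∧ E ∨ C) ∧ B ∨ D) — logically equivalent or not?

E1: B ∧ ¬¬C
    = B ∧ C
E2: ¬(C ∧ E ∨ C) ∧ B ∧ (¬(C ∧ E ∨ C) ∧ B ∨ D)
    = ¬(C ∧ E ∨ C) ∧ B
    = ¬C ∧ B
These differ: at B=1, C=0, D=1, E=0, E1 = 0 but E2 = 1.

No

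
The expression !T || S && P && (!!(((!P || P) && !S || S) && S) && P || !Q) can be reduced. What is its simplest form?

!T || S && P && (!!(((!P || P) && !S || S) && S) && P || !Q)
= !T || S && P && (!!((!S || S) && S) && P || !Q)
= !T || S && P && (!!S && P || !Q)
= !T || S && P && (S && P || !Q)
= !T || S && P

!T || S && P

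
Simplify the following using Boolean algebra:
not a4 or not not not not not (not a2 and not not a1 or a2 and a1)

not a4 or not a1

not a4 or not not not not not (not a2 and not not a1 or a2 and a1)
= not a4 or not not not not not (not a2 and a1 or a2 and a1)   — double negation
= not a4 or not not not not not a1   — distribution
= not a4 or not not not a1   — double negation
= not a4 or not a1   — double negation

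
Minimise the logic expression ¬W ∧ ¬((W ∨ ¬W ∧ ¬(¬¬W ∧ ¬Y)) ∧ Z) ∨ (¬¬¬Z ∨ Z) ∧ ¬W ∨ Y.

¬W ∧ ¬((W ∨ ¬W ∧ ¬(¬¬W ∧ ¬Y)) ∧ Z) ∨ (¬¬¬Z ∨ Z) ∧ ¬W ∨ Y
= ¬W ∧ ¬((W ∨ ¬W ∧ (¬W ∨ Y)) ∧ Z) ∨ (¬¬¬Z ∨ Z) ∧ ¬W ∨ Y
= ¬W ∧ ¬((W ∨ ¬W ∧ (¬W ∨ Y)) ∧ Z) ∨ (¬Z ∨ Z) ∧ ¬W ∨ Y
= ¬W ∧ ¬((W ∨ ¬W) ∧ Z) ∨ (¬Z ∨ Z) ∧ ¬W ∨ Y
= ¬W ∧ ¬Z ∨ (¬Z ∨ Z) ∧ ¬W ∨ Y
= ¬W ∧ ¬Z ∨ ¬W ∨ Y
= ¬W ∨ Y

¬W ∨ Y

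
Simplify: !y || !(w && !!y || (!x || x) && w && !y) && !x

!y || !w && !x

!y || !(w && !!y || (!x || x) && w && !y) && !x
= !y || !(w && y || (!x || x) && w && !y) && !x   — double negation
= !y || !(w && y || w && !y) && !x   — complement / identity
= !y || !w && !x   — distribution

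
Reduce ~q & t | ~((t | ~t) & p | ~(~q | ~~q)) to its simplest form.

~q & t | ~p

~q & t | ~((t | ~t) & p | ~(~q | ~~q))
= ~q & t | ~(p | ~(~q | ~~q))   (complement / identity)
= ~q & t | ~(p | q & ~q)   (De Morgan)
= ~q & t | ~p   (complement / identity)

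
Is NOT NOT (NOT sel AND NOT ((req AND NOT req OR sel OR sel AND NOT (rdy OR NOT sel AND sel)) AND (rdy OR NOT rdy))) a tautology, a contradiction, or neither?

neither

NOT NOT (NOT sel AND NOT ((req AND NOT req OR sel OR sel AND NOT (rdy OR NOT sel AND sel)) AND (rdy OR NOT rdy)))
= NOT NOT (NOT sel AND NOT ((req AND NOT req OR sel OR sel AND NOT rdy) AND (rdy OR NOT rdy)))   (complement / identity)
= NOT NOT (NOT sel AND NOT (req AND NOT req OR sel OR sel AND NOT rdy))   (complement / identity)
= NOT NOT (NOT sel AND NOT (sel OR sel AND NOT rdy))   (complement / identity)
= NOT (sel OR sel OR sel AND NOT rdy)   (De Morgan)
= NOT (sel OR sel)   (absorption)
= NOT sel   (idempotence)
This depends on sel, so it is not a constant.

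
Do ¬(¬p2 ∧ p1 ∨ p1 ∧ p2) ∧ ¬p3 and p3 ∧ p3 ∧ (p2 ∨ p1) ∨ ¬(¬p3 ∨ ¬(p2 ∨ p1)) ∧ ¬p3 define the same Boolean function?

No

E1: ¬(¬p2 ∧ p1 ∨ p1 ∧ p2) ∧ ¬p3
    = ¬p1 ∧ ¬p3   (distribution)
E2: p3 ∧ p3 ∧ (p2 ∨ p1) ∨ ¬(¬p3 ∨ ¬(p2 ∨ p1)) ∧ ¬p3
    = p3 ∧ p3 ∧ (p2 ∨ p1) ∨ p3 ∧ (p2 ∨ p1) ∧ ¬p3   (De Morgan)
    = p3 ∧ (p2 ∨ p1)   (distribution)
These differ: at p1=0, p2=1, p3=1, E1 = 0 but E2 = 1.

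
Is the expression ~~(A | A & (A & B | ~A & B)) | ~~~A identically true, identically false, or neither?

identically true

~~(A | A & (A & B | ~A & B)) | ~~~A
= ~~(A | A & B) | ~~~A   [distribution]
= ~~A | ~~~A   [absorption]
= ~~A | ~A   [double negation]
= A | ~A   [double negation]
= 1   [complement]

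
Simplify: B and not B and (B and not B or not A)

B and not B and (B and not B or not A)
= B and not B
= False

False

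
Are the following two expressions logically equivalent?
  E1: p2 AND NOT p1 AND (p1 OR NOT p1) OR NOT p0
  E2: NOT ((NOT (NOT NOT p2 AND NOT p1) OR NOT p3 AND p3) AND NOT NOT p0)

E1: p2 AND NOT p1 AND (p1 OR NOT p1) OR NOT p0
    = p2 AND NOT p1 OR NOT p0
E2: NOT ((NOT (NOT NOT p2 AND NOT p1) OR NOT p3 AND p3) AND NOT NOT p0)
    = NOT (NOT (NOT NOT p2 AND NOT p1) AND NOT NOT p0)
    = NOT NOT p2 AND NOT p1 OR NOT p0
    = p2 AND NOT p1 OR NOT p0
Both reduce to p2 AND NOT p1 OR NOT p0, so they are equivalent.

Yes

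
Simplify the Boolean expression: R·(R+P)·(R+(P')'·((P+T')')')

R·(R+P)·(R+(P')'·((P+T')')')
= R·(R+P)·(R+(P')'·(P+T'))   [double negation]
= R·(R+P)·(R+P·(P+T'))   [double negation]
= R·(R+P)·(R+P)   [absorption]
= R·(R+P)   [idempotence]
= R   [absorption]

R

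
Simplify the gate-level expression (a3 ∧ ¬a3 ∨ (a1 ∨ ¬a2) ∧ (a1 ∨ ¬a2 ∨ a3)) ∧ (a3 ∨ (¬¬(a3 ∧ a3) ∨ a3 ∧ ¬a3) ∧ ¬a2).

(a3 ∧ ¬a3 ∨ (a1 ∨ ¬a2) ∧ (a1 ∨ ¬a2 ∨ a3)) ∧ (a3 ∨ (¬¬(a3 ∧ a3) ∨ a3 ∧ ¬a3) ∧ ¬a2)
= (a3 ∧ ¬a3 ∨ (a1 ∨ ¬a2) ∧ (a1 ∨ ¬a2 ∨ a3)) ∧ (a3 ∨ (a3 ∧ a3 ∨ a3 ∧ ¬a3) ∧ ¬a2)   [double negation]
= (a3 ∧ ¬a3 ∨ (a1 ∨ ¬a2) ∧ (a1 ∨ ¬a2 ∨ a3)) ∧ (a3 ∨ a3 ∧ ¬a2)   [distribution]
= (a3 ∧ ¬a3 ∨ a1 ∨ ¬a2) ∧ (a3 ∨ a3 ∧ ¬a2)   [absorption]
= (a3 ∧ ¬a3 ∨ a1 ∨ ¬a2) ∧ a3   [absorption]
= (a1 ∨ ¬a2) ∧ a3   [complement / identity]

(a1 ∨ ¬a2) ∧ a3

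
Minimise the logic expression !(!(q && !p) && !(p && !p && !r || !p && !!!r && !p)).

(q || !r) && !p

!(!(q && !p) && !(p && !p && !r || !p && !!!r && !p))
= !(!(q && !p) && !(p && !p && !r || !p && !r && !p))   — double negation
= !(!(q && !p) && !(!p && !r))   — distribution
= q && !p || !p && !r   — De Morgan
= (q || !r) && !p   — distribution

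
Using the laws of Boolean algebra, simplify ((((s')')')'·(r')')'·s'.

((((s')')')'·(r')')'·s'
= (((s')')'+r')·s'   [De Morgan]
= (s'+r')·s'   [double negation]
= s'   [absorption]

s'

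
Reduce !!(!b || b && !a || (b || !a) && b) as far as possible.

!!(!b || b && !a || (b || !a) && b)
= !!(!b || b && !a || b)
= !!(!b || b)
= !b || b
= true

true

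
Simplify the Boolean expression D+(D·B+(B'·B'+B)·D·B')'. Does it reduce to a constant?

D+(D·B+(B'·B'+B)·D·B')'
= D+(D·B+(B'+B)·D·B')'
= D+(D·B+D·B')'
= D+D'
= 1

1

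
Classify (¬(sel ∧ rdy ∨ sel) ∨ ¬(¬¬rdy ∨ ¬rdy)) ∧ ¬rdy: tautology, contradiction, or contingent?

contingent

(¬(sel ∧ rdy ∨ sel) ∨ ¬(¬¬rdy ∨ ¬rdy)) ∧ ¬rdy
= (¬(sel ∧ rdy ∨ sel) ∨ ¬rdy ∧ rdy) ∧ ¬rdy
= ¬(sel ∧ rdy ∨ sel) ∧ ¬rdy
= ¬sel ∧ ¬rdy
This depends on rdy, sel, so it is not a constant.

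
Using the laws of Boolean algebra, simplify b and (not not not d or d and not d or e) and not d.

b and not d

b and (not not not d or d and not d or e) and not d
= b and (not d or d and not d or e) and not d
= b and (not d or e) and not d
= b and not d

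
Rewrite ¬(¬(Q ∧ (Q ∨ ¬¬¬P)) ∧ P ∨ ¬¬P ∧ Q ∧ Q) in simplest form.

¬P

¬(¬(Q ∧ (Q ∨ ¬¬¬P)) ∧ P ∨ ¬¬P ∧ Q ∧ Q)
= ¬(¬(Q ∧ (Q ∨ ¬¬¬P)) ∧ P ∨ ¬¬P ∧ Q)
= ¬(¬(Q ∧ (Q ∨ ¬¬¬P)) ∧ P ∨ P ∧ Q)
= ¬(¬(Q ∧ (Q ∨ ¬P)) ∧ P ∨ P ∧ Q)
= ¬(¬Q ∧ P ∨ P ∧ Q)
= ¬P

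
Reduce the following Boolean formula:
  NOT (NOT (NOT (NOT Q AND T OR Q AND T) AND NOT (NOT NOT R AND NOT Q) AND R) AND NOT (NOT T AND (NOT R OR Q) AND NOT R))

NOT (NOT (NOT (NOT Q AND T OR Q AND T) AND NOT (NOT NOT R AND NOT Q) AND R) AND NOT (NOT T AND (NOT R OR Q) AND NOT R))
= NOT (NOT (NOT (NOT Q AND T OR Q AND T) AND (NOT R OR Q) AND R) AND NOT (NOT T AND (NOT R OR Q) AND NOT R))   (De Morgan)
= NOT (NOT (NOT T AND (NOT R OR Q) AND R) AND NOT (NOT T AND (NOT R OR Q) AND NOT R))   (distribution)
= NOT T AND (NOT R OR Q) AND R OR NOT T AND (NOT R OR Q) AND NOT R   (De Morgan)
= NOT T AND (NOT R OR Q)   (distribution)

NOT T AND (NOT R OR Q)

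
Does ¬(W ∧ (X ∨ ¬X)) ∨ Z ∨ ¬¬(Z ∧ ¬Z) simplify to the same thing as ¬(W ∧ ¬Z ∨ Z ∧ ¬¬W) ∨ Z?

Yes

E1: ¬(W ∧ (X ∨ ¬X)) ∨ Z ∨ ¬¬(Z ∧ ¬Z)
    = ¬(W ∧ (X ∨ ¬X)) ∨ Z ∨ Z ∧ ¬Z   (double negation)
    = ¬(W ∧ (X ∨ ¬X)) ∨ Z   (complement / identity)
    = ¬W ∨ Z   (complement / identity)
E2: ¬(W ∧ ¬Z ∨ Z ∧ ¬¬W) ∨ Z
    = ¬(W ∧ ¬Z ∨ Z ∧ W) ∨ Z   (double negation)
    = ¬W ∨ Z   (distribution)
Both reduce to ¬W ∨ Z, so they are equivalent.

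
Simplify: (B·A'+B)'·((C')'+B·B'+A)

(B·A'+B)'·((C')'+B·B'+A)
= (B·A'+B)'·(C+B·B'+A)   — double negation
= B'·(C+B·B'+A)   — absorption
= B'·(C+A)   — complement / identity

B'·(C+A)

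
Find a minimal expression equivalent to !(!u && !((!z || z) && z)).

!(!u && !((!z || z) && z))
= !(!u && !z)   [complement / identity]
= u || z   [De Morgan]

u || z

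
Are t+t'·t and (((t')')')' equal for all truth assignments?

Yes

E1: t+t'·t
    = t   (complement / identity)
E2: (((t')')')'
    = (t')'   (double negation)
    = t   (double negation)
Both reduce to t, so they are equivalent.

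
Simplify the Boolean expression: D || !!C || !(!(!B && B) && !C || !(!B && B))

D || C

D || !!C || !(!(!B && B) && !C || !(!B && B))
= D || !!C || !!(!B && B)   [absorption]
= D || !!C || !B && B   [double negation]
= D || C || !B && B   [double negation]
= D || C   [complement / identity]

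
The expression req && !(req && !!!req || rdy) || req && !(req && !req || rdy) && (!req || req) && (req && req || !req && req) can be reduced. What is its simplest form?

req && !(req && !!!req || rdy) || req && !(req && !req || rdy) && (!req || req) && (req && req || !req && req)
= req && !(req && !req || rdy) || req && !(req && !req || rdy) && (!req || req) && (req && req || !req && req)   — double negation
= req && !(req && !req || rdy) || req && !(req && !req || rdy) && (!req || req) && req   — distribution
= req && !(req && !req || rdy) || req && !(req && !req || rdy) && req   — complement / identity
= req && !(req && !req || rdy)   — absorption
= req && !rdy   — complement / identity

req && !rdy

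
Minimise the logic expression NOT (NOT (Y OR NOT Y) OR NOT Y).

Y

NOT (NOT (Y OR NOT Y) OR NOT Y)
= (Y OR NOT Y) AND Y   — De Morgan
= Y   — complement / identity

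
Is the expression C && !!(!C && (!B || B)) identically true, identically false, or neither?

C && !!(!C && (!B || B))
= C && !!!C
= C && !C
= false

identically false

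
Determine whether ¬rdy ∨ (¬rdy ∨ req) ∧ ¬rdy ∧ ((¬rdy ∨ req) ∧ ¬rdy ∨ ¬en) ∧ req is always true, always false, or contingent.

contingent

¬rdy ∨ (¬rdy ∨ req) ∧ ¬rdy ∧ ((¬rdy ∨ req) ∧ ¬rdy ∨ ¬en) ∧ req
= ¬rdy ∨ (¬rdy ∨ req) ∧ ¬rdy ∧ req   — absorption
= ¬rdy ∨ ¬rdy ∧ req   — absorption
= ¬rdy   — absorption
This depends on rdy, so it is not a constant.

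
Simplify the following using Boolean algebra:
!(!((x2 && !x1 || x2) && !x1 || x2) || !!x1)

!(!((x2 && !x1 || x2) && !x1 || x2) || !!x1)
= !(!(x2 && !x1 || x2) || !!x1)   — absorption
= (x2 && !x1 || x2) && !x1   — De Morgan
= x2 && !x1   — absorption

x2 && !x1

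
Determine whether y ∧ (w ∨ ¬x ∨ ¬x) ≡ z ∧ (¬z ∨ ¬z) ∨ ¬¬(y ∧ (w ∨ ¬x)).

Yes

E1: y ∧ (w ∨ ¬x ∨ ¬x)
    = y ∧ (w ∨ ¬x)
E2: z ∧ (¬z ∨ ¬z) ∨ ¬¬(y ∧ (w ∨ ¬x))
    = z ∧ ¬z ∨ ¬¬(y ∧ (w ∨ ¬x))
    = z ∧ ¬z ∨ y ∧ (w ∨ ¬x)
    = y ∧ (w ∨ ¬x)
Both reduce to y ∧ (w ∨ ¬x), so they are equivalent.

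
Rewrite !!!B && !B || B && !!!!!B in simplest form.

!!!B && !B || B && !!!!!B
= !!!B && !B || B && !!!B   — double negation
= !!!B   — distribution
= !B   — double negation

!B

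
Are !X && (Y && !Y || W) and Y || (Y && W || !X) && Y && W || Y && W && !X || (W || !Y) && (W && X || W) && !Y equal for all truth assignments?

E1: !X && (Y && !Y || W)
    = !X && W
E2: Y || (Y && W || !X) && Y && W || Y && W && !X || (W || !Y) && (W && X || W) && !Y
    = Y || (Y && W || !X) && Y && W || Y && W && !X || (W || !Y) && W && !Y
    = Y || Y && W || Y && W && !X || (W || !Y) && W && !Y
    = Y || Y && W || (W || !Y) && W && !Y
    = Y || Y && W || W && !Y
    = Y || W
These differ: at W=1, X=1, Y=1, E1 = 0 but E2 = 1.

No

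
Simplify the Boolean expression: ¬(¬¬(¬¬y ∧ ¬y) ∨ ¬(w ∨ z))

¬(¬¬(¬¬y ∧ ¬y) ∨ ¬(w ∨ z))
= ¬(¬¬y ∧ ¬y) ∧ (w ∨ z)   — De Morgan
= (¬y ∨ y) ∧ (w ∨ z)   — De Morgan
= w ∨ z   — complement / identity

w ∨ z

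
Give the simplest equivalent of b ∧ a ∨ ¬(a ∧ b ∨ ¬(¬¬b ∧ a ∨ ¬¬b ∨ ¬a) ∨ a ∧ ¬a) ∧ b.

b

b ∧ a ∨ ¬(a ∧ b ∨ ¬(¬¬b ∧ a ∨ ¬¬b ∨ ¬a) ∨ a ∧ ¬a) ∧ b
= b ∧ a ∨ ¬(a ∧ b ∨ ¬(¬¬b ∧ a ∨ ¬¬b ∨ ¬a)) ∧ b   [complement / identity]
= b ∧ a ∨ ¬(a ∧ b ∨ ¬(¬¬b ∨ ¬a)) ∧ b   [absorption]
= b ∧ a ∨ ¬(a ∧ b ∨ ¬b ∧ a) ∧ b   [De Morgan]
= b ∧ a ∨ ¬a ∧ b   [distribution]
= b   [distribution]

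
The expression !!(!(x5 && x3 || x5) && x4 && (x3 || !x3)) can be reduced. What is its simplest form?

!x5 && x4

!!(!(x5 && x3 || x5) && x4 && (x3 || !x3))
= !!(!x5 && x4 && (x3 || !x3))   — absorption
= !x5 && x4 && (x3 || !x3)   — double negation
= !x5 && x4   — complement / identity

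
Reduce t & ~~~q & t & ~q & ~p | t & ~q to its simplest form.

t & ~q

t & ~~~q & t & ~q & ~p | t & ~q
= t & ~q & t & ~q & ~p | t & ~q
= t & ~q & ~p | t & ~q
= t & ~q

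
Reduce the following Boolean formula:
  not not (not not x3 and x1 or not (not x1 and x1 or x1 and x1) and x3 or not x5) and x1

(x3 or not x5) and x1

not not (not not x3 and x1 or not (not x1 and x1 or x1 and x1) and x3 or not x5) and x1
= not not (not not x3 and x1 or not x1 and x3 or not x5) and x1   (distribution)
= (not not x3 and x1 or not x1 and x3 or not x5) and x1   (double negation)
= (x3 and x1 or not x1 and x3 or not x5) and x1   (double negation)
= (x3 or not x5) and x1   (distribution)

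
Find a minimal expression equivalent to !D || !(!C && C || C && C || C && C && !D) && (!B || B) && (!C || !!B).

!D || !(!C && C || C && C || C && C && !D) && (!B || B) && (!C || !!B)
= !D || !(!C && C || C && C) && (!B || B) && (!C || !!B)
= !D || !C && (!B || B) && (!C || !!B)
= !D || !C && (!C || !!B)
= !D || !C && (!C || B)
= !D || !C

!D || !C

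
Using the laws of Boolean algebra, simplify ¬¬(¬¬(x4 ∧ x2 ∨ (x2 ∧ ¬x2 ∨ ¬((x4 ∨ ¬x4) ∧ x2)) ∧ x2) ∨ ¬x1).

x4 ∧ x2 ∨ ¬x1

¬¬(¬¬(x4 ∧ x2 ∨ (x2 ∧ ¬x2 ∨ ¬((x4 ∨ ¬x4) ∧ x2)) ∧ x2) ∨ ¬x1)
= ¬¬(¬¬(x4 ∧ x2 ∨ ¬((x4 ∨ ¬x4) ∧ x2) ∧ x2) ∨ ¬x1)   — complement / identity
= ¬¬(x4 ∧ x2 ∨ ¬((x4 ∨ ¬x4) ∧ x2) ∧ x2 ∨ ¬x1)   — double negation
= ¬¬(x4 ∧ x2 ∨ ¬x2 ∧ x2 ∨ ¬x1)   — complement / identity
= ¬¬(x4 ∧ x2 ∨ ¬x1)   — complement / identity
= x4 ∧ x2 ∨ ¬x1   — double negation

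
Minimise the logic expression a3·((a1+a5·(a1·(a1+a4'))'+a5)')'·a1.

a3·a1

a3·((a1+a5·(a1·(a1+a4'))'+a5)')'·a1
= a3·((a1+a5·a1'+a5)')'·a1   (absorption)
= a3·((a1+a5)')'·a1   (absorption)
= a3·(a1+a5)·a1   (double negation)
= a3·a1   (absorption)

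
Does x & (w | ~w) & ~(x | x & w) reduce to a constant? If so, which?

x & (w | ~w) & ~(x | x & w)
= x & (w | ~w) & ~x   (absorption)
= x & ~x   (complement / identity)
= 0   (complement)

yes, False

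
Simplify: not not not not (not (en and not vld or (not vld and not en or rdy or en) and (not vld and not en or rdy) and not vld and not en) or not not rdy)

vld or rdy

not not not not (not (en and not vld or (not vld and not en or rdy or en) and (not vld and not en or rdy) and not vld and not en) or not not rdy)
= not not not not (not (en and not vld or (not vld and not en or rdy) and not vld and not en) or not not rdy)
= not not not not (not (en and not vld or not vld and not en) or not not rdy)
= not not not not (not not vld or not not rdy)
= not not (not not vld or not not rdy)
= not (not vld and not rdy)
= vld or rdy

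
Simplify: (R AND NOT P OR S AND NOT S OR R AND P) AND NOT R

(R AND NOT P OR S AND NOT S OR R AND P) AND NOT R
= (R AND NOT P OR R AND P) AND NOT R   [complement / identity]
= R AND NOT R   [distribution]
= FALSE   [complement]

FALSE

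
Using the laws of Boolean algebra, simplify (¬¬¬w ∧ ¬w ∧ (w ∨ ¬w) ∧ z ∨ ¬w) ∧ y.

(¬¬¬w ∧ ¬w ∧ (w ∨ ¬w) ∧ z ∨ ¬w) ∧ y
= (¬¬¬w ∧ ¬w ∧ z ∨ ¬w) ∧ y   (complement / identity)
= (¬w ∧ ¬w ∧ z ∨ ¬w) ∧ y   (double negation)
= (¬w ∧ z ∨ ¬w) ∧ y   (idempotence)
= ¬w ∧ y   (absorption)

¬w ∧ y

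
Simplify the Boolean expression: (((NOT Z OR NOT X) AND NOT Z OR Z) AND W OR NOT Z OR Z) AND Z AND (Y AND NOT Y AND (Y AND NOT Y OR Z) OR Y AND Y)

Z AND Y

(((NOT Z OR NOT X) AND NOT Z OR Z) AND W OR NOT Z OR Z) AND Z AND (Y AND NOT Y AND (Y AND NOT Y OR Z) OR Y AND Y)
= (((NOT Z OR NOT X) AND NOT Z OR Z) AND W OR NOT Z OR Z) AND Z AND (Y AND NOT Y OR Y AND Y)   [absorption]
= ((NOT Z OR Z) AND W OR NOT Z OR Z) AND Z AND (Y AND NOT Y OR Y AND Y)   [absorption]
= ((NOT Z OR Z) AND W OR NOT Z OR Z) AND Z AND Y   [distribution]
= (NOT Z OR Z) AND Z AND Y   [absorption]
= Z AND Y   [complement / identity]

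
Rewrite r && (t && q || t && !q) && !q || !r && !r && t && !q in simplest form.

r && (t && q || t && !q) && !q || !r && !r && t && !q
= r && t && !q || !r && !r && t && !q
= r && t && !q || !r && t && !q
= t && !q

t && !q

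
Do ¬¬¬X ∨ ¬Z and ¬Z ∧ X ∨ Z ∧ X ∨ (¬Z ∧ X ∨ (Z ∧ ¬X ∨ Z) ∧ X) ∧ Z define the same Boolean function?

E1: ¬¬¬X ∨ ¬Z
    = ¬X ∨ ¬Z
E2: ¬Z ∧ X ∨ Z ∧ X ∨ (¬Z ∧ X ∨ (Z ∧ ¬X ∨ Z) ∧ X) ∧ Z
    = ¬Z ∧ X ∨ Z ∧ X ∨ (¬Z ∧ X ∨ Z ∧ X) ∧ Z
    = ¬Z ∧ X ∨ Z ∧ X
    = X
These differ: at X=0, Z=1, E1 = 1 but E2 = 0.

No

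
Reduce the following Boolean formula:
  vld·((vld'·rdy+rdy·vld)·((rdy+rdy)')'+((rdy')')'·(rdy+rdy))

vld·((vld'·rdy+rdy·vld)·((rdy+rdy)')'+((rdy')')'·(rdy+rdy))
= vld·(rdy·((rdy+rdy)')'+((rdy')')'·(rdy+rdy))
= vld·(rdy·((rdy+rdy)')'+rdy'·(rdy+rdy))
= vld·(rdy·(rdy+rdy)+rdy'·(rdy+rdy))
= vld·(rdy+rdy)
= vld·rdy

vld·rdy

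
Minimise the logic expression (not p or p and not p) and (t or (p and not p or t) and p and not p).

not p and t

(not p or p and not p) and (t or (p and not p or t) and p and not p)
= (not p or p and not p) and (t or p and not p)   [absorption]
= not p and (t or p and not p)   [complement / identity]
= not p and t   [complement / identity]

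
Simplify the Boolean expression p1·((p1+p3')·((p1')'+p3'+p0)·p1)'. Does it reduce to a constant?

0

p1·((p1+p3')·((p1')'+p3'+p0)·p1)'
= p1·((p1+p3')·(p1+p3'+p0)·p1)'
= p1·((p1+p3')·p1)'
= p1·p1'
= 0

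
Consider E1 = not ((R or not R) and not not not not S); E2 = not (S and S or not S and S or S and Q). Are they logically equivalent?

E1: not ((R or not R) and not not not not S)
    = not ((R or not R) and not not S)   (double negation)
    = not not not S   (complement / identity)
    = not S   (double negation)
E2: not (S and S or not S and S or S and Q)
    = not (S or S and Q)   (distribution)
    = not S   (absorption)
Both reduce to not S, so they are equivalent.

Yes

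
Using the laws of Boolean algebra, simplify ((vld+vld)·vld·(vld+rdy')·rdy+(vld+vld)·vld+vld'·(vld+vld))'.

vld'

((vld+vld)·vld·(vld+rdy')·rdy+(vld+vld)·vld+vld'·(vld+vld))'
= ((vld+vld)·vld·rdy+(vld+vld)·vld+vld'·(vld+vld))'
= ((vld+vld)·vld+vld'·(vld+vld))'
= (vld+vld)'
= vld'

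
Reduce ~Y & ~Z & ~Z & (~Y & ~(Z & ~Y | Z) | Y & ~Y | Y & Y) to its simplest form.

~Y & ~Z

~Y & ~Z & ~Z & (~Y & ~(Z & ~Y | Z) | Y & ~Y | Y & Y)
= ~Y & ~Z & (~Y & ~(Z & ~Y | Z) | Y & ~Y | Y & Y)   (idempotence)
= ~Y & ~Z & (~Y & ~(Z & ~Y | Z) | Y)   (distribution)
= ~Y & ~Z & (~Y & ~Z | Y)   (absorption)
= ~Y & ~Z   (absorption)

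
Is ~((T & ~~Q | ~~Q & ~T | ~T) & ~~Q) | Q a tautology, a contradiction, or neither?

~((T & ~~Q | ~~Q & ~T | ~T) & ~~Q) | Q
= ~((~~Q | ~T) & ~~Q) | Q   — distribution
= ~~~Q | Q   — absorption
= ~Q | Q   — double negation
= 1   — complement

tautology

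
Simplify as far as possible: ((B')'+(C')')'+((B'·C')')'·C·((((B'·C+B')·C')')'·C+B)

B'·C'

((B')'+(C')')'+((B'·C')')'·C·((((B'·C+B')·C')')'·C+B)
= ((B')'+(C')')'+((B'·C')')'·C·(((B'·C')')'·C+B)   (absorption)
= ((B')'+(C')')'+((B'·C')')'·C   (absorption)
= ((B')'+(C')')'+B'·C'·C   (double negation)
= B'·C'+B'·C'·C   (De Morgan)
= B'·C'   (absorption)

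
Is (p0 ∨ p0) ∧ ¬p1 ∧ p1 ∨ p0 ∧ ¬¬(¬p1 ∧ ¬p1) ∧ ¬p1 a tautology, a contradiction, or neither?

(p0 ∨ p0) ∧ ¬p1 ∧ p1 ∨ p0 ∧ ¬¬(¬p1 ∧ ¬p1) ∧ ¬p1
= (p0 ∨ p0) ∧ ¬p1 ∧ p1 ∨ p0 ∧ ¬¬¬p1 ∧ ¬p1   [idempotence]
= p0 ∧ ¬p1 ∧ p1 ∨ p0 ∧ ¬¬¬p1 ∧ ¬p1   [idempotence]
= p0 ∧ ¬p1 ∧ p1 ∨ p0 ∧ ¬p1 ∧ ¬p1   [double negation]
= p0 ∧ ¬p1   [distribution]
This depends on p0, p1, so it is not a constant.

neither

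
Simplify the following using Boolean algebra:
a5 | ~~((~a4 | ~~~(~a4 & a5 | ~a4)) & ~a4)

a5 | ~a4

a5 | ~~((~a4 | ~~~(~a4 & a5 | ~a4)) & ~a4)
= a5 | ~~((~a4 | ~(~a4 & a5 | ~a4)) & ~a4)   — double negation
= a5 | ~~((~a4 | ~~a4) & ~a4)   — absorption
= a5 | ~~((~a4 | a4) & ~a4)   — double negation
= a5 | ~~~a4   — complement / identity
= a5 | ~a4   — double negation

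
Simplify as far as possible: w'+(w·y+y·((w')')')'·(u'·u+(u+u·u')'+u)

w'+y'

w'+(w·y+y·((w')')')'·(u'·u+(u+u·u')'+u)
= w'+(w·y+y·w')'·(u'·u+(u+u·u')'+u)   [double negation]
= w'+y'·(u'·u+(u+u·u')'+u)   [distribution]
= w'+y'·((u+u·u')'+u)   [complement / identity]
= w'+y'·(u'+u)   [complement / identity]
= w'+y'   [complement / identity]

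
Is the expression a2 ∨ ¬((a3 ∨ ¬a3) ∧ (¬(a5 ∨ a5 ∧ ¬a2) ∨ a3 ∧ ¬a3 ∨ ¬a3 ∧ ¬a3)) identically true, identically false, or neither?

a2 ∨ ¬((a3 ∨ ¬a3) ∧ (¬(a5 ∨ a5 ∧ ¬a2) ∨ a3 ∧ ¬a3 ∨ ¬a3 ∧ ¬a3))
= a2 ∨ ¬((a3 ∨ ¬a3) ∧ (¬(a5 ∨ a5 ∧ ¬a2) ∨ ¬a3))
= a2 ∨ ¬(¬(a5 ∨ a5 ∧ ¬a2) ∨ ¬a3)
= a2 ∨ ¬(¬a5 ∨ ¬a3)
= a2 ∨ a5 ∧ a3
This depends on a2, a3, a5, so it is not a constant.

neither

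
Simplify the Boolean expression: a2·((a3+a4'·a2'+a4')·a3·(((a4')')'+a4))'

a2·a3'

a2·((a3+a4'·a2'+a4')·a3·(((a4')')'+a4))'
= a2·((a3+a4'·a2'+a4')·a3·(a4'+a4))'
= a2·((a3+a4')·a3·(a4'+a4))'
= a2·((a3+a4')·a3)'
= a2·a3'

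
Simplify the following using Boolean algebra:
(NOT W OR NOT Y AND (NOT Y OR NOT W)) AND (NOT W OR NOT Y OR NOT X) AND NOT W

(NOT W OR NOT Y AND (NOT Y OR NOT W)) AND (NOT W OR NOT Y OR NOT X) AND NOT W
= (NOT W OR NOT Y) AND (NOT W OR NOT Y OR NOT X) AND NOT W   (absorption)
= (NOT W OR NOT Y) AND NOT W   (absorption)
= NOT W   (absorption)

NOT W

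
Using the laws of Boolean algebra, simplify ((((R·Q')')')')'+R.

R

((((R·Q')')')')'+R
= ((R·Q')')'+R
= R·Q'+R
= R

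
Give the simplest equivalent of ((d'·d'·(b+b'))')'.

((d'·d'·(b+b'))')'
= ((d'·(b+b'))')'
= d'·(b+b')
= d'

d'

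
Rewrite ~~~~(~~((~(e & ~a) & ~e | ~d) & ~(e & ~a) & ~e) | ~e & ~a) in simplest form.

~e

~~~~(~~((~(e & ~a) & ~e | ~d) & ~(e & ~a) & ~e) | ~e & ~a)
= ~~~~(~~(~(e & ~a) & ~e) | ~e & ~a)
= ~~~~(~(e & ~a | e) | ~e & ~a)
= ~~~~(~e | ~e & ~a)
= ~~(~e | ~e & ~a)
= ~~~e
= ~e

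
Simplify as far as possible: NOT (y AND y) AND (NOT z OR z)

NOT y

NOT (y AND y) AND (NOT z OR z)
= NOT y AND (NOT z OR z)   [idempotence]
= NOT y   [complement / identity]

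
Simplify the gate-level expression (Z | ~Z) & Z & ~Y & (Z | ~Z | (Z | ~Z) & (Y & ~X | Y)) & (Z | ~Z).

Z & ~Y

(Z | ~Z) & Z & ~Y & (Z | ~Z | (Z | ~Z) & (Y & ~X | Y)) & (Z | ~Z)
= (Z | ~Z) & Z & ~Y & (Z | ~Z | (Z | ~Z) & Y) & (Z | ~Z)   (absorption)
= (Z | ~Z) & Z & ~Y & (Z | ~Z | Y) & (Z | ~Z)   (complement / identity)
= Z & ~Y & (Z | ~Z | Y) & (Z | ~Z)   (complement / identity)
= Z & ~Y & (Z | ~Z)   (absorption)
= Z & ~Y   (complement / identity)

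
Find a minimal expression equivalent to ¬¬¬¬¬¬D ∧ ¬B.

¬¬¬¬¬¬D ∧ ¬B
= ¬¬¬¬D ∧ ¬B
= ¬¬D ∧ ¬B
= D ∧ ¬B

D ∧ ¬B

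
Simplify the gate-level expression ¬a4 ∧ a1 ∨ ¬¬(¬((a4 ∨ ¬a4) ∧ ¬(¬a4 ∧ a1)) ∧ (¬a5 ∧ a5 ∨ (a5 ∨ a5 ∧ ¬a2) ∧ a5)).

¬a4 ∧ a1

¬a4 ∧ a1 ∨ ¬¬(¬((a4 ∨ ¬a4) ∧ ¬(¬a4 ∧ a1)) ∧ (¬a5 ∧ a5 ∨ (a5 ∨ a5 ∧ ¬a2) ∧ a5))
= ¬a4 ∧ a1 ∨ ¬((a4 ∨ ¬a4) ∧ ¬(¬a4 ∧ a1)) ∧ (¬a5 ∧ a5 ∨ (a5 ∨ a5 ∧ ¬a2) ∧ a5)   — double negation
= ¬a4 ∧ a1 ∨ ¬¬(¬a4 ∧ a1) ∧ (¬a5 ∧ a5 ∨ (a5 ∨ a5 ∧ ¬a2) ∧ a5)   — complement / identity
= ¬a4 ∧ a1 ∨ ¬¬(¬a4 ∧ a1) ∧ (¬a5 ∧ a5 ∨ a5 ∧ a5)   — absorption
= ¬a4 ∧ a1 ∨ ¬a4 ∧ a1 ∧ (¬a5 ∧ a5 ∨ a5 ∧ a5)   — double negation
= ¬a4 ∧ a1 ∨ ¬a4 ∧ a1 ∧ a5   — distribution
= ¬a4 ∧ a1   — absorption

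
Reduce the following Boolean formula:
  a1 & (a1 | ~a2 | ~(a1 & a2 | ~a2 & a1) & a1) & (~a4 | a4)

a1

a1 & (a1 | ~a2 | ~(a1 & a2 | ~a2 & a1) & a1) & (~a4 | a4)
= a1 & (a1 | ~a2 | ~a1 & a1) & (~a4 | a4)
= a1 & (a1 | ~a2 | ~a1 & a1)
= a1 & (a1 | ~a2)
= a1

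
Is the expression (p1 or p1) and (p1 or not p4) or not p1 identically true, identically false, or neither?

identically true

(p1 or p1) and (p1 or not p4) or not p1
= p1 and not p4 or p1 or not p1   (distribution)
= p1 or not p1   (absorption)
= True   (complement)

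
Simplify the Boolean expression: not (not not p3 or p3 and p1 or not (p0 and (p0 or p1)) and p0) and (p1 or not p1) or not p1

not (not not p3 or p3 and p1 or not (p0 and (p0 or p1)) and p0) and (p1 or not p1) or not p1
= not (not not p3 or p3 and p1 or not p0 and p0) and (p1 or not p1) or not p1   [absorption]
= not (not not p3 or p3 and p1 or not p0 and p0) or not p1   [complement / identity]
= not (p3 or p3 and p1 or not p0 and p0) or not p1   [double negation]
= not (p3 or p3 and p1) or not p1   [complement / identity]
= not p3 or not p1   [absorption]

not p3 or not p1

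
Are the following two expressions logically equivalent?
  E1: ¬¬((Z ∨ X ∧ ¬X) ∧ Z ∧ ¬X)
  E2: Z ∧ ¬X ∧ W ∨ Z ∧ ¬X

E1: ¬¬((Z ∨ X ∧ ¬X) ∧ Z ∧ ¬X)
    = (Z ∨ X ∧ ¬X) ∧ Z ∧ ¬X   — double negation
    = Z ∧ Z ∧ ¬X   — complement / identity
    = Z ∧ ¬X   — idempotence
E2: Z ∧ ¬X ∧ W ∨ Z ∧ ¬X
    = Z ∧ ¬X   — absorption
Both reduce to Z ∧ ¬X, so they are equivalent.

Yes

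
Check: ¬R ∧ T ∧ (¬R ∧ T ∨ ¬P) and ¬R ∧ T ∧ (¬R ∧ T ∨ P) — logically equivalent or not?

E1: ¬R ∧ T ∧ (¬R ∧ T ∨ ¬P)
    = ¬R ∧ T   (absorption)
E2: ¬R ∧ T ∧ (¬R ∧ T ∨ P)
    = ¬R ∧ T   (absorption)
Both reduce to ¬R ∧ T, so they are equivalent.

Yes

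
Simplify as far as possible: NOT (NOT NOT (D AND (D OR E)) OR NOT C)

NOT (NOT NOT (D AND (D OR E)) OR NOT C)
= NOT (NOT NOT D OR NOT C)   [absorption]
= NOT D AND C   [De Morgan]

NOT D AND C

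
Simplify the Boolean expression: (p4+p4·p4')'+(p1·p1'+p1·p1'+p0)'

(p4+p4·p4')'+(p1·p1'+p1·p1'+p0)'
= p4'+(p1·p1'+p1·p1'+p0)'
= p4'+(p1·p1'+p0)'
= p4'+p0'

p4'+p0'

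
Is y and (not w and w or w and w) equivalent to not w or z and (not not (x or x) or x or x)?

No

E1: y and (not w and w or w and w)
    = y and w   — distribution
E2: not w or z and (not not (x or x) or x or x)
    = not w or z and (x or x or x or x)   — double negation
    = not w or z and (x or x)   — idempotence
    = not w or z and x   — idempotence
These differ: at w=0, x=0, y=0, z=0, E1 = 0 but E2 = 1.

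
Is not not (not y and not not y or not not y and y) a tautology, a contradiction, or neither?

neither

not not (not y and not not y or not not y and y)
= not not not not y   (distribution)
= not not y   (double negation)
= y   (double negation)
This depends on y, so it is not a constant.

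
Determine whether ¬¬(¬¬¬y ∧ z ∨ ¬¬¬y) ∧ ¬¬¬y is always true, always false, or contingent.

contingent

¬¬(¬¬¬y ∧ z ∨ ¬¬¬y) ∧ ¬¬¬y
= ¬¬¬¬¬y ∧ ¬¬¬y   [absorption]
= ¬¬¬y ∧ ¬¬¬y   [double negation]
= ¬¬¬y   [idempotence]
= ¬y   [double negation]
This depends on y, so it is not a constant.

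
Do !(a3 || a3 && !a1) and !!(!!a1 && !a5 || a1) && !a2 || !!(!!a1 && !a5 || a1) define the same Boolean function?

E1: !(a3 || a3 && !a1)
    = !a3
E2: !!(!!a1 && !a5 || a1) && !a2 || !!(!!a1 && !a5 || a1)
    = !!(!!a1 && !a5 || a1)
    = !!(a1 && !a5 || a1)
    = !!a1
    = a1
These differ: at a1=0, a2=0, a3=0, a5=0, E1 = 1 but E2 = 0.

No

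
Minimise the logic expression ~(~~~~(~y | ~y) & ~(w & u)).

~(~~~~(~y | ~y) & ~(w & u))
= ~~~(~y | ~y) | w & u   [De Morgan]
= ~~~~y | w & u   [idempotence]
= ~~y | w & u   [double negation]
= y | w & u   [double negation]

y | w & u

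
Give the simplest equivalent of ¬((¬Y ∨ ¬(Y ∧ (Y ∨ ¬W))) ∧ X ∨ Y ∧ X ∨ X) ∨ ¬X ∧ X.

¬X

¬((¬Y ∨ ¬(Y ∧ (Y ∨ ¬W))) ∧ X ∨ Y ∧ X ∨ X) ∨ ¬X ∧ X
= ¬((¬Y ∨ ¬(Y ∧ (Y ∨ ¬W))) ∧ X ∨ Y ∧ X ∨ X)   (complement / identity)
= ¬((¬Y ∨ ¬Y) ∧ X ∨ Y ∧ X ∨ X)   (absorption)
= ¬(¬Y ∧ X ∨ Y ∧ X ∨ X)   (idempotence)
= ¬(X ∨ X)   (distribution)
= ¬X   (idempotence)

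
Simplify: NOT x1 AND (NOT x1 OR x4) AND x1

FALSE

NOT x1 AND (NOT x1 OR x4) AND x1
= NOT x1 AND x1   (absorption)
= FALSE   (complement)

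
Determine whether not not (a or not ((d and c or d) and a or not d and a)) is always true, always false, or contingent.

always true

not not (a or not ((d and c or d) and a or not d and a))
= not not (a or not (d and a or not d and a))   — absorption
= a or not (d and a or not d and a)   — double negation
= a or not a   — distribution
= True   — complement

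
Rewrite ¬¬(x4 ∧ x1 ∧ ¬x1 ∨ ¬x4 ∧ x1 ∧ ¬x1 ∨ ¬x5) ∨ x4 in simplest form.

¬¬(x4 ∧ x1 ∧ ¬x1 ∨ ¬x4 ∧ x1 ∧ ¬x1 ∨ ¬x5) ∨ x4
= ¬¬(x1 ∧ ¬x1 ∨ ¬x5) ∨ x4   — distribution
= ¬¬¬x5 ∨ x4   — complement / identity
= ¬x5 ∨ x4   — double negation

¬x5 ∨ x4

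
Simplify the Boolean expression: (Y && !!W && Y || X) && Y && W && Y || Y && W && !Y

W && Y

(Y && !!W && Y || X) && Y && W && Y || Y && W && !Y
= (Y && W && Y || X) && Y && W && Y || Y && W && !Y
= Y && W && Y || Y && W && !Y
= (W && Y || W && !Y) && Y
= W && Y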